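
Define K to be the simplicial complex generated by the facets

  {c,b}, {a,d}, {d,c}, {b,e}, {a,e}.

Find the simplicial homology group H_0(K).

H_0 ≅ Z.

Order the vertices as a < b < c < d < e. Listing each simplex with vertices in this order, K has dimension 1 with simplices:

  0-simplices (5): a, b, c, d, e
  1-simplices (5): ad, ae, bc, be, cd

Hence C_0 ≅ Z^5, C_1 ≅ Z^5.

The boundary map ∂_1: C_1 → C_0 is given by ∂[p,q] = [q] − [p].
The 5×5 boundary matrix has rank 4 and Smith normal form diag(1,1,1,1).

Reading off H_k = ker ∂_k / im ∂_{k+1}:

  H_0: rank C_0 − rank ∂_1 = 5 − 4 = 1, and the invariant factors of ∂_1 are all 1, so H_0 ≅ Z.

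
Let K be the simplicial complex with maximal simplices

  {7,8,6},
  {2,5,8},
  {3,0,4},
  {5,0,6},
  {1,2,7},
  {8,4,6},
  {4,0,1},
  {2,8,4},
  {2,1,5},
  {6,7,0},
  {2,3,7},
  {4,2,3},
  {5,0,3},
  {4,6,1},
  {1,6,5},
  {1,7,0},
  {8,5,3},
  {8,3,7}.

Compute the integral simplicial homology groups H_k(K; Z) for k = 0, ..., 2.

Fix the vertex order 0 < 1 < 2 < 3 < 4 < 5 < 6 < 7 < 8 and write every simplex with vertices in increasing order. Then dim K = 2 and the simplices of K are:

  0-simplices (9): [0], [1], [2], [3], [4], [5], [6], [7], [8]
  1-simplices (27): (27 of them)
  2-simplices (18): [0,1,4], [0,1,7], [0,3,4], [0,3,5], [0,5,6], [0,6,7], [1,2,5], [1,2,7], [1,4,6], [1,5,6], [2,3,4], [2,3,7], [2,4,8], [2,5,8], [3,5,8], [3,7,8], [4,6,8], [6,7,8]

so the chain groups are C_0 ≅ Z^9, C_1 ≅ Z^27, C_2 ≅ Z^18.

The boundary map ∂_1: C_1 → C_0 maps an edge to its endpoints' difference, ∂[p,q] = q − p. For instance
  ∂[2,3] = [3] − [2].
The resulting 9×27 matrix has rank 8, and its Smith normal form has invariant factors (1,1,1,1,1,1,1,1).

Boundary ∂_2: C_2 → C_1 acts by ∂[p,q,r] = [q,r] − [p,r] + [p,q]. For instance
  ∂[2,3,4] = [3,4] − [2,4] + [2,3],
  ∂[6,7,8] = [7,8] − [6,8] + [6,7].
The resulting 27×18 matrix has rank 18, and its Smith normal form has invariant factors (1,1,1,1,1,1,1,1,1,1,1,1,1,1,1,1,1,2).

From H_k ≅ ker(∂_k) / im(∂_{k+1}) we obtain:

  H_0: rank C_0 − rank ∂_1 = 9 − 8 = 1, and the invariant factors of ∂_1 are all 1, so H_0 ≅ Z.
  H_1: rank ker ∂_1 − rank ∂_2 = (27 − 8) − 18 = 1, and ∂_2 has invariant factor 2 > 1, so H_1 ≅ Z ⊕ Z/2.
  H_2: rank ker ∂_2 − rank ∂_3 = (18 − 18) − 0 = 0, and there is no ∂_3, so H_2 ≅ 0.

H_0 ≅ Z,  H_1 ≅ Z ⊕ Z/2,  H_2 = 0.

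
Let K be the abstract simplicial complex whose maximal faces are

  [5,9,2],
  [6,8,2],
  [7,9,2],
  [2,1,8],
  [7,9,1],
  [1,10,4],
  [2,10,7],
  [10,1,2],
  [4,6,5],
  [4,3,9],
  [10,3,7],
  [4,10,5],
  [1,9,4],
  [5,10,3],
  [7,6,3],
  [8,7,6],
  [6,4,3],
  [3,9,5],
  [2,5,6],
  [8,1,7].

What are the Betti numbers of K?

b_0 = 1, b_1 = 1, b_2 = 0.

We work with the vertex ordering 1 < 2 < 3 < 4 < 5 < 6 < 7 < 8 < 9 < 10. The simplices of K, each written with vertices in increasing order, are:

  0-simplices (10): [1], [2], [3], [4], [5], [6], [7], [8], [9], [10]
  1-simplices (30): (30 of them)
  2-simplices (20): (20 of them)

so the chain groups are C_0 ≅ Z^10, C_1 ≅ Z^30, C_2 ≅ Z^20.

Boundary ∂_1: C_1 → C_0 sends each edge [p,q] (with p < q) to q − p.
The 10×30 boundary matrix has rank 9 and Smith normal form diag(1,1,1,1,1,1,1,1,1).

∂_2: C_2 → C_1 sends each 2-simplex [p,q,r] to [q,r] − [p,r] + [p,q]. For instance
  ∂[2,7,9] = [7,9] − [2,9] + [2,7],
  ∂[1,4,10] = [4,10] − [1,10] + [1,4].
The resulting 30×20 matrix has rank 20, and its Smith normal form has invariant factors (1,1,1,1,1,1,1,1,1,1,1,1,1,1,1,1,1,1,1,2).

Reading off H_k = ker ∂_k / im ∂_{k+1}:

  H_0: rank C_0 − rank ∂_1 = 10 − 9 = 1, and the invariant factors of ∂_1 are all 1, so H_0 ≅ Z.
  H_1: rank ker ∂_1 − rank ∂_2 = (30 − 9) − 20 = 1, and ∂_2 has invariant factor 2 > 1, so H_1 ≅ Z ⊕ Z/2Z.
  H_2: rank ker ∂_2 − rank ∂_3 = (20 − 20) − 0 = 0, and there is no ∂_3, so H_2 ≅ 0.

As a check, the Euler characteristic is 10 − 30 + 20 = 0, which agrees with 1 − 1 + 0 = 0.

Hence the Betti numbers are b_0 = 1, b_1 = 1, b_2 = 0.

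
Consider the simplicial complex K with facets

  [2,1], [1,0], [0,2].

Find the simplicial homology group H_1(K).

H_1 ≅ Z.

Fix the vertex order 0 < 1 < 2 and write every simplex with vertices in increasing order. Then dim K = 1 and the simplices of K are:

  0-simplices (3): [0], [1], [2]
  1-simplices (3): [0,1], [0,2], [1,2]

Hence C_0 ≅ Z^3, C_1 ≅ Z^3.

∂_1: C_1 → C_0 is given by ∂[p,q] = [q] − [p].
As a 3×3 matrix over Z this has rank 2, with invariant factors (1,1).

Computing H_k = (kernel of ∂_k) / (image of ∂_{k+1}):

  H_1: rank ker ∂_1 − rank ∂_2 = (3 − 2) − 0 = 1, and there is no ∂_2, so H_1 ≅ Z.

(K is a triangulation of the circle S^1.)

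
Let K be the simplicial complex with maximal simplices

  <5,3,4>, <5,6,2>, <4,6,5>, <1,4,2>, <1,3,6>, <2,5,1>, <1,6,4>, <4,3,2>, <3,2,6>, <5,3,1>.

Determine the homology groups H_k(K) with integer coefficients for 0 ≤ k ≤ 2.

We work with the vertex ordering 1 < 2 < 3 < 4 < 5 < 6. The simplices of K, each written with vertices in increasing order, are:

  0-simplices (6): [1], [2], [3], [4], [5], [6]
  1-simplices (15): [1,2], [1,3], [1,4], [1,5], [1,6], [2,3], [2,4], [2,5], [2,6], [3,4], [3,5], [3,6], [4,5], [4,6], [5,6]
  2-simplices (10): [1,2,4], [1,2,5], [1,3,5], [1,3,6], [1,4,6], [2,3,4], [2,3,6], [2,5,6], [3,4,5], [4,5,6]

giving chain groups C_0 ≅ Z^6, C_1 ≅ Z^15, C_2 ≅ Z^10.

Boundary ∂_1: C_1 → C_0 is given by ∂[p,q] = [q] − [p]. For instance
  ∂[1,5] = [5] − [1].
The 6×15 boundary matrix has rank 5 and Smith normal form diag(1,1,1,1,1).

Boundary ∂_2: C_2 → C_1 acts by ∂[p,q,r] = [q,r] − [p,r] + [p,q]. For instance
  ∂[1,4,6] = [4,6] − [1,6] + [1,4],
  ∂[4,5,6] = [5,6] − [4,6] + [4,5].
The 15×10 boundary matrix has rank 10 and Smith normal form diag(1,1,1,1,1,1,1,1,1,2).

Computing H_k = (kernel of ∂_k) / (image of ∂_{k+1}):

  H_0: rank C_0 − rank ∂_1 = 6 − 5 = 1, and the invariant factors of ∂_1 are all 1, so H_0 = Z.
  H_1: rank ker ∂_1 − rank ∂_2 = (15 − 5) − 10 = 0, and ∂_2 has invariant factor 2 > 1, so H_1 = Z/2.
  H_2: rank ker ∂_2 − rank ∂_3 = (10 − 10) − 0 = 0, and there is no ∂_3, so H_2 = 0.

As a check, the Euler characteristic is 6 − 15 + 10 = 1, which agrees with 1 − 0 + 0 = 1.
(K is a triangulation of the real projective plane RP^2.)

H_0 ≅ Z,  H_1 ≅ Z/2,  H_2 = 0.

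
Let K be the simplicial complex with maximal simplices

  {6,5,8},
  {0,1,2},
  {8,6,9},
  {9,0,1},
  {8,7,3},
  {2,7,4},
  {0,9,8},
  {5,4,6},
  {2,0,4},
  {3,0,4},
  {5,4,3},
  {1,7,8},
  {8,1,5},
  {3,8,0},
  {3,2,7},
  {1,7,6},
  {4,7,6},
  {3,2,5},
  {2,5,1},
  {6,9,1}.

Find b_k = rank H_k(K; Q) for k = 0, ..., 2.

Fix the vertex order 0 < 1 < 2 < 3 < 4 < 5 < 6 < 7 < 8 < 9 and write every simplex with vertices in increasing order. Then dim K = 2 and the simplices of K are:

  0-simplices (10): [0], [1], [2], [3], [4], [5], [6], [7], [8], [9]
  1-simplices (30): (30 of them)
  2-simplices (20): (20 of them)

Hence C_0 ≅ Z^10, C_1 ≅ Z^30, C_2 ≅ Z^20.

The boundary map ∂_1: C_1 → C_0 sends each edge [p,q] (with p < q) to q − p.
The resulting 10×30 matrix has rank 9, and its Smith normal form has invariant factors (1,1,1,1,1,1,1,1,1).

∂_2: C_2 → C_1 maps a triangle to the signed sum of its edges. For instance
  ∂[2,3,7] = [3,7] − [2,7] + [2,3],
  ∂[4,6,7] = [6,7] − [4,7] + [4,6].
This gives a 30×20 integer matrix of rank 20; reducing to Smith normal form yields diagonal entries (1,1,1,1,1,1,1,1,1,1,1,1,1,1,1,1,1,1,1,2).

From H_k ≅ ker(∂_k) / im(∂_{k+1}) we obtain:

  H_0: rank C_0 − rank ∂_1 = 10 − 9 = 1, and the invariant factors of ∂_1 are all 1, so H_0 = Z.
  H_1: rank ker ∂_1 − rank ∂_2 = (30 − 9) − 20 = 1, and ∂_2 has invariant factor 2 > 1, so H_1 = Z ⊕ Z/2Z.
  H_2: rank ker ∂_2 − rank ∂_3 = (20 − 20) − 0 = 0, and there is no ∂_3, so H_2 = 0.

(K is a triangulation of the Klein bottle.)

Hence the Betti numbers are b_0 = 1, b_1 = 1, b_2 = 0.

b_0 = 1, b_1 = 1, b_2 = 0.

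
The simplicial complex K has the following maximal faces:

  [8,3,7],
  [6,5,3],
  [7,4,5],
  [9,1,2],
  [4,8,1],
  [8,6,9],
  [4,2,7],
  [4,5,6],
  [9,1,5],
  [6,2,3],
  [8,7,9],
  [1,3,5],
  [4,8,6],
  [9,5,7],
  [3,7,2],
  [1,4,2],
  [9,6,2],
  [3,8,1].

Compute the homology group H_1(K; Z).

H_1 = Z^2.

We work with the vertex ordering 1 < 2 < 3 < 4 < 5 < 6 < 7 < 8 < 9. The simplices of K, each written with vertices in increasing order, are:

  0-simplices (9): [1], [2], [3], [4], [5], [6], [7], [8], [9]
  1-simplices (27): (27 of them)
  2-simplices (18): [1,2,4], [1,2,9], [1,3,5], [1,3,8], [1,4,8], [1,5,9], [2,3,6], [2,3,7], [2,4,7], [2,6,9], [3,5,6], [3,7,8], [4,5,6], [4,5,7], [4,6,8], [5,7,9], [6,8,9], [7,8,9]

so the chain groups are C_0 ≅ Z^9, C_1 ≅ Z^27, C_2 ≅ Z^18.

∂_1: C_1 → C_0 is given by ∂[p,q] = [q] − [p]. For instance
  ∂[4,8] = [8] − [4].
The 9×27 boundary matrix has rank 8 and Smith normal form diag(1,1,1,1,1,1,1,1).

Boundary ∂_2: C_2 → C_1 sends each 2-simplex [p,q,r] to [q,r] − [p,r] + [p,q]. For instance
  ∂[1,2,9] = [2,9] − [1,9] + [1,2],
  ∂[2,6,9] = [6,9] − [2,9] + [2,6].
This gives a 27×18 integer matrix of rank 17; reducing to Smith normal form yields diagonal entries (1,1,1,1,1,1,1,1,1,1,1,1,1,1,1,1,1).

Reading off H_k = ker ∂_k / im ∂_{k+1}:

  H_1: rank ker ∂_1 − rank ∂_2 = (27 − 8) − 17 = 2, and the invariant factors of ∂_2 are all 1, so H_1 = Z^2.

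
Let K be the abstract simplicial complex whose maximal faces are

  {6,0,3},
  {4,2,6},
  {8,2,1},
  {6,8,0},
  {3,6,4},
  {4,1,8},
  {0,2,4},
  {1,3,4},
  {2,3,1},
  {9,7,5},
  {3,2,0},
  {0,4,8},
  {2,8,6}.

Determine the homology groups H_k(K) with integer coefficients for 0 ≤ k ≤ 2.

H_0 = Z^2,  H_1 = Z/2,  H_2 = 0.

We work with the vertex ordering 0 < 1 < 2 < 3 < 4 < 5 < 6 < 7 < 8 < 9. The simplices of K, each written with vertices in increasing order, are:

  0-simplices (10): [0], [1], [2], [3], [4], [5], [6], [7], [8], [9]
  1-simplices (21): [0,2], [0,3], [0,4], [0,6], [0,8], [1,2], [1,3], [1,4], [1,8], [2,3], [2,4], [2,6], [2,8], [3,4], [3,6], [4,6], [4,8], [5,7], [5,9], [6,8], [7,9]
  2-simplices (13): [0,2,3], [0,2,4], [0,3,6], [0,4,8], [0,6,8], [1,2,3], [1,2,8], [1,3,4], [1,4,8], [2,4,6], [2,6,8], [3,4,6], [5,7,9]

so the chain groups are C_0 ≅ Z^10, C_1 ≅ Z^21, C_2 ≅ Z^13.

Boundary ∂_1: C_1 → C_0 maps an edge to its endpoints' difference, ∂[p,q] = q − p. For instance
  ∂[2,4] = [4] − [2].
As a 10×21 matrix over Z this has rank 8, with invariant factors (1,1,1,1,1,1,1,1).

The boundary map ∂_2: C_2 → C_1 sends each 2-simplex [p,q,r] to [q,r] − [p,r] + [p,q]. For instance
  ∂[0,2,3] = [2,3] − [0,3] + [0,2],
  ∂[0,3,6] = [3,6] − [0,6] + [0,3].
As a 21×13 matrix over Z this has rank 13, with invariant factors (1,1,1,1,1,1,1,1,1,1,1,1,2).

Now H_k = ker ∂_k / im ∂_{k+1}, so:

  H_0: rank C_0 − rank ∂_1 = 10 − 8 = 2, and the invariant factors of ∂_1 are all 1, so H_0 = Z^2.
  H_1: rank ker ∂_1 − rank ∂_2 = (21 − 8) − 13 = 0, and ∂_2 has invariant factor 2 > 1, so H_1 = Z/2.
  H_2: rank ker ∂_2 − rank ∂_3 = (13 − 13) − 0 = 0, and there is no ∂_3, so H_2 = 0.

As a check, the Euler characteristic is 10 − 21 + 13 = 2, which agrees with 2 − 0 + 0 = 2.
(K is a triangulation of the disjoint union of the real projective plane RP^2 and the 2-simplex.)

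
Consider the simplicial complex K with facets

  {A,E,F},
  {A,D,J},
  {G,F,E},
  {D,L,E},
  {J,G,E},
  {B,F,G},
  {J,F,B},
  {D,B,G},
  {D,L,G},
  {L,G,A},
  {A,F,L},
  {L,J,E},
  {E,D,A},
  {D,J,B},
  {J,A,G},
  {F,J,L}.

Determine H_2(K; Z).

H_2 ≅ Z.

We work with the vertex ordering A < B < D < E < F < G < J < L. The simplices of K, each written with vertices in increasing order, are:

  0-simplices (8): A, B, D, E, F, G, J, L
  1-simplices (24): AD, AE, AF, AG, AJ, AL, BD, BF, BG, BJ, DE, DG, DJ, DL, EF, EG, EJ, EL, FG, FJ, FL, GJ, GL, JL
  2-simplices (16): ADE, ADJ, AEF, AFL, AGJ, AGL, BDG, BDJ, BFG, BFJ, DEL, DGL, EFG, EGJ, EJL, FJL

Hence C_0 ≅ Z^8, C_1 ≅ Z^24, C_2 ≅ Z^16.

∂_1: C_1 → C_0 is given by ∂[p,q] = [q] − [p].
The 8×24 boundary matrix has rank 7 and Smith normal form diag(1,1,1,1,1,1,1).

∂_2: C_2 → C_1 maps a triangle to the signed sum of its edges. For instance
  ∂EJL = JL − EL + EJ,
  ∂BDG = DG − BG + BD.
As a 24×16 matrix over Z this has rank 15, with invariant factors (1,1,1,1,1,1,1,1,1,1,1,1,1,1,1).

Now H_k = ker ∂_k / im ∂_{k+1}, so:

  H_2: rank ker ∂_2 − rank ∂_3 = (16 − 15) − 0 = 1, and there is no ∂_3, so H_2 ≅ Z.

(K is a triangulation of the torus T^2.)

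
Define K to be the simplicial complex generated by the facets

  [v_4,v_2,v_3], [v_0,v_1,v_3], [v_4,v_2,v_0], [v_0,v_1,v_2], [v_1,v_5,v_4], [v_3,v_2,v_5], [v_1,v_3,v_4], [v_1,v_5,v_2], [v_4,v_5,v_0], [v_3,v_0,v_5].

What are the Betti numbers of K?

b_0 = 1, b_1 = 0, b_2 = 0.

We work with the vertex ordering v_0 < v_1 < v_2 < v_3 < v_4 < v_5. The simplices of K, each written with vertices in increasing order, are:

  0-simplices (6): [v_0], [v_1], [v_2], [v_3], [v_4], [v_5]
  1-simplices (15): (15 of them)
  2-simplices (10): [v_0,v_1,v_2], [v_0,v_1,v_3], [v_0,v_2,v_4], [v_0,v_3,v_5], [v_0,v_4,v_5], [v_1,v_2,v_5], [v_1,v_3,v_4], [v_1,v_4,v_5], [v_2,v_3,v_4], [v_2,v_3,v_5]

Hence C_0 ≅ Z^6, C_1 ≅ Z^15, C_2 ≅ Z^10.

The boundary map ∂_1: C_1 → C_0 is given by ∂[p,q] = [q] − [p]. For instance
  ∂[v_2,v_5] = [v_5] − [v_2].
The 6×15 boundary matrix has rank 5 and Smith normal form diag(1,1,1,1,1).

∂_2: C_2 → C_1 sends each 2-simplex [p,q,r] to [q,r] − [p,r] + [p,q]. For instance
  ∂[v_0,v_4,v_5] = [v_4,v_5] − [v_0,v_5] + [v_0,v_4],
  ∂[v_0,v_2,v_4] = [v_2,v_4] − [v_0,v_4] + [v_0,v_2].
As a 15×10 matrix over Z this has rank 10, with invariant factors (1,1,1,1,1,1,1,1,1,2).

Now H_k = ker ∂_k / im ∂_{k+1}, so:

  H_0: rank C_0 − rank ∂_1 = 6 − 5 = 1, and the invariant factors of ∂_1 are all 1, so H_0 ≅ Z.
  H_1: rank ker ∂_1 − rank ∂_2 = (15 − 5) − 10 = 0, and ∂_2 has invariant factor 2 > 1, so H_1 ≅ Z/2Z.
  H_2: rank ker ∂_2 − rank ∂_3 = (10 − 10) − 0 = 0, and there is no ∂_3, so H_2 ≅ 0.

Hence the Betti numbers are b_0 = 1, b_1 = 0, b_2 = 0.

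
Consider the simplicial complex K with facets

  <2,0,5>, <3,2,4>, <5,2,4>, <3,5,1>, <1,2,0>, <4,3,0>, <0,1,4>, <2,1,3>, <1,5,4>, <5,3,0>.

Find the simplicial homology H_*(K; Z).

H_0 = Z,  H_1 = Z/2Z,  H_2 = 0.

Fix the vertex order 0 < 1 < 2 < 3 < 4 < 5 and write every simplex with vertices in increasing order. Then dim K = 2 and the simplices of K are:

  0-simplices (6): [0], [1], [2], [3], [4], [5]
  1-simplices (15): [0,1], [0,2], [0,3], [0,4], [0,5], [1,2], [1,3], [1,4], [1,5], [2,3], [2,4], [2,5], [3,4], [3,5], [4,5]
  2-simplices (10): [0,1,2], [0,1,4], [0,2,5], [0,3,4], [0,3,5], [1,2,3], [1,3,5], [1,4,5], [2,3,4], [2,4,5]

Hence C_0 ≅ Z^6, C_1 ≅ Z^15, C_2 ≅ Z^10.

Boundary ∂_1: C_1 → C_0 maps an edge to its endpoints' difference, ∂[p,q] = q − p.
The resulting 6×15 matrix has rank 5, and its Smith normal form has invariant factors (1,1,1,1,1).

The boundary map ∂_2: C_2 → C_1 maps a triangle to the signed sum of its edges. For instance
  ∂[2,3,4] = [3,4] − [2,4] + [2,3],
  ∂[0,1,4] = [1,4] − [0,4] + [0,1].
As a 15×10 matrix over Z this has rank 10, with invariant factors (1,1,1,1,1,1,1,1,1,2).

Now H_k = ker ∂_k / im ∂_{k+1}, so:

  H_0: rank C_0 − rank ∂_1 = 6 − 5 = 1, and the invariant factors of ∂_1 are all 1, so H_0 ≅ Z.
  H_1: rank ker ∂_1 − rank ∂_2 = (15 − 5) − 10 = 0, and ∂_2 has invariant factor 2 > 1, so H_1 ≅ Z/2Z.
  H_2: rank ker ∂_2 − rank ∂_3 = (10 − 10) − 0 = 0, and there is no ∂_3, so H_2 ≅ 0.

(K is a triangulation of the real projective plane RP^2.)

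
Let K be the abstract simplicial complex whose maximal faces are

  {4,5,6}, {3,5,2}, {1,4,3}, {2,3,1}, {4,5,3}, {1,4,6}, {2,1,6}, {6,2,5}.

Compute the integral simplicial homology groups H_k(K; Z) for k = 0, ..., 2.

H_0 ≅ Z,  H_1 = 0,  H_2 ≅ Z.

Fix the vertex order 1 < 2 < 3 < 4 < 5 < 6 and write every simplex with vertices in increasing order. Then dim K = 2 and the simplices of K are:

  0-simplices (6): [1], [2], [3], [4], [5], [6]
  1-simplices (12): [1,2], [1,3], [1,4], [1,6], [2,3], [2,5], [2,6], [3,4], [3,5], [4,5], [4,6], [5,6]
  2-simplices (8): [1,2,3], [1,2,6], [1,3,4], [1,4,6], [2,3,5], [2,5,6], [3,4,5], [4,5,6]

Hence C_0 ≅ Z^6, C_1 ≅ Z^12, C_2 ≅ Z^8.

∂_1: C_1 → C_0 sends each edge [p,q] (with p < q) to q − p.
As a 6×12 matrix over Z this has rank 5, with invariant factors (1,1,1,1,1).

Boundary ∂_2: C_2 → C_1 sends each 2-simplex [p,q,r] to [q,r] − [p,r] + [p,q]. For instance
  ∂[1,2,6] = [2,6] − [1,6] + [1,2],
  ∂[2,5,6] = [5,6] − [2,6] + [2,5].
The 12×8 boundary matrix has rank 7 and Smith normal form diag(1,1,1,1,1,1,1).

From H_k ≅ ker(∂_k) / im(∂_{k+1}) we obtain:

  H_0: rank C_0 − rank ∂_1 = 6 − 5 = 1, and the invariant factors of ∂_1 are all 1, so H_0 ≅ Z.
  H_1: rank ker ∂_1 − rank ∂_2 = (12 − 5) − 7 = 0, and the invariant factors of ∂_2 are all 1, so H_1 ≅ 0.
  H_2: rank ker ∂_2 − rank ∂_3 = (8 − 7) − 0 = 1, and there is no ∂_3, so H_2 ≅ Z.

As a check, the Euler characteristic is 6 − 12 + 8 = 2, which agrees with 1 − 0 + 1 = 2.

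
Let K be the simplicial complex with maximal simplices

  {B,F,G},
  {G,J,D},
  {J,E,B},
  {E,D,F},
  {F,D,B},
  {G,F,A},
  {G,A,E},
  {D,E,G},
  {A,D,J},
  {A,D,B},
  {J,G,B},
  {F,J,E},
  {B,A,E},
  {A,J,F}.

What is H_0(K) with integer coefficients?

Fix the vertex order A < B < D < E < F < G < J and write every simplex with vertices in increasing order. Then dim K = 2 and the simplices of K are:

  0-simplices (7): A, B, D, E, F, G, J
  1-simplices (21): AB, AD, AE, AF, AG, AJ, BD, BE, BF, BG, BJ, DE, DF, DG, DJ, EF, EG, EJ, FG, FJ, GJ
  2-simplices (14): ABD, ABE, ADJ, AEG, AFG, AFJ, BDF, BEJ, BFG, BGJ, DEF, DEG, DGJ, EFJ

giving chain groups C_0 ≅ Z^7, C_1 ≅ Z^21, C_2 ≅ Z^14.

Boundary ∂_1: C_1 → C_0 maps an edge to its endpoints' difference, ∂[p,q] = q − p. For instance
  ∂AB = B − A.
The 7×21 boundary matrix has rank 6 and Smith normal form diag(1,1,1,1,1,1).

Boundary ∂_2: C_2 → C_1 maps a triangle to the signed sum of its edges. For instance
  ∂AFG = FG − AG + AF,
  ∂ABE = BE − AE + AB.
The 21×14 boundary matrix has rank 13 and Smith normal form diag(1,1,1,1,1,1,1,1,1,1,1,1,1).

From H_k ≅ ker(∂_k) / im(∂_{k+1}) we obtain:

  H_0: rank C_0 − rank ∂_1 = 7 − 6 = 1, and the invariant factors of ∂_1 are all 1, so H_0 ≅ Z.

H_0 ≅ Z.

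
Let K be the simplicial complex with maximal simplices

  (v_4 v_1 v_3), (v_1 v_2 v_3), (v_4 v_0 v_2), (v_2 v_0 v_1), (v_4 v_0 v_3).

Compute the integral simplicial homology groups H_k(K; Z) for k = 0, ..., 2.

K has 5 vertices, 10 edges, 5 triangles.
rank ∂_0 = 0, rank ∂_1 = 4 ⇒ b_0 = 5 − 0 − 4 = 1; all invariant factors of ∂_1 are 1 so no torsion. So H_0 ≅ Z.
rank ∂_1 = 4, rank ∂_2 = 5 ⇒ b_1 = 10 − 4 − 5 = 1; all invariant factors of ∂_2 are 1 so no torsion. So H_1 ≅ Z.
rank ∂_2 = 5, rank ∂_3 = 0 ⇒ b_2 = 5 − 5 − 0 = 0. So H_2 ≅ 0.

H_0 ≅ Z,  H_1 ≅ Z,  H_2 = 0.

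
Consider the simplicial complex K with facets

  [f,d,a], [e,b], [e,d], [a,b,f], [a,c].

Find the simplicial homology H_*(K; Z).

We work with the vertex ordering a < b < c < d < e < f. The simplices of K, each written with vertices in increasing order, are:

  0-simplices (6): a, b, c, d, e, f
  1-simplices (8): ab, ac, ad, af, be, bf, de, df
  2-simplices (2): abf, adf

so the chain groups are C_0 ≅ Z^6, C_1 ≅ Z^8, C_2 ≅ Z^2.

Boundary ∂_1: C_1 → C_0 sends each edge [p,q] (with p < q) to q − p. For instance
  ∂ad = d − a.
The 6×8 boundary matrix has rank 5 and Smith normal form diag(1,1,1,1,1).

Boundary ∂_2: C_2 → C_1 acts by ∂[p,q,r] = [q,r] − [p,r] + [p,q]. For instance
  ∂abf = bf − af + ab,
  ∂adf = df − af + ad.
The 8×2 boundary matrix has rank 2 and Smith normal form diag(1,1).

From H_k ≅ ker(∂_k) / im(∂_{k+1}) we obtain:

  H_0: rank C_0 − rank ∂_1 = 6 − 5 = 1, and the invariant factors of ∂_1 are all 1, so H_0 = Z.
  H_1: rank ker ∂_1 − rank ∂_2 = (8 − 5) − 2 = 1, and the invariant factors of ∂_2 are all 1, so H_1 = Z.
  H_2: rank ker ∂_2 − rank ∂_3 = (2 − 2) − 0 = 0, and there is no ∂_3, so H_2 = 0.

H_0 ≅ Z,  H_1 ≅ Z,  H_2 = 0.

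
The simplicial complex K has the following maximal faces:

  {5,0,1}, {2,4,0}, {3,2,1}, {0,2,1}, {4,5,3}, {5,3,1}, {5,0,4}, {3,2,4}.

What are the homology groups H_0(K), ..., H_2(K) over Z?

Take the total order 0 < 1 < 2 < 3 < 4 < 5 on the vertex set. Then K (dimension 2) consists of the simplices:

  0-simplices (6): [0], [1], [2], [3], [4], [5]
  1-simplices (12): [0,1], [0,2], [0,4], [0,5], [1,2], [1,3], [1,5], [2,3], [2,4], [3,4], [3,5], [4,5]
  2-simplices (8): [0,1,2], [0,1,5], [0,2,4], [0,4,5], [1,2,3], [1,3,5], [2,3,4], [3,4,5]

so the chain groups are C_0 ≅ Z^6, C_1 ≅ Z^12, C_2 ≅ Z^8.

The boundary map ∂_1: C_1 → C_0 is given by ∂[p,q] = [q] − [p]. For instance
  ∂[3,4] = [4] − [3].
This gives a 6×12 integer matrix of rank 5; reducing to Smith normal form yields diagonal entries (1,1,1,1,1).

∂_2: C_2 → C_1 sends each 2-simplex [p,q,r] to [q,r] − [p,r] + [p,q]. For instance
  ∂[0,2,4] = [2,4] − [0,4] + [0,2],
  ∂[1,3,5] = [3,5] − [1,5] + [1,3].
The resulting 12×8 matrix has rank 7, and its Smith normal form has invariant factors (1,1,1,1,1,1,1).

From H_k ≅ ker(∂_k) / im(∂_{k+1}) we obtain:

  H_0: rank C_0 − rank ∂_1 = 6 − 5 = 1, and the invariant factors of ∂_1 are all 1, so H_0 = Z.
  H_1: rank ker ∂_1 − rank ∂_2 = (12 − 5) − 7 = 0, and the invariant factors of ∂_2 are all 1, so H_1 = 0.
  H_2: rank ker ∂_2 − rank ∂_3 = (8 − 7) − 0 = 1, and there is no ∂_3, so H_2 = Z.

As a check, the Euler characteristic is 6 − 12 + 8 = 2, which agrees with 1 − 0 + 1 = 2.

H_0 = Z,  H_1 = 0,  H_2 = Z.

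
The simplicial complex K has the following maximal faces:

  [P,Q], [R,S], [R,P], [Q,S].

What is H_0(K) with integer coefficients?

H_0 ≅ Z.

K has 4 vertices, 4 edges.
rank ∂_0 = 0, rank ∂_1 = 3 ⇒ b_0 = 4 − 0 − 3 = 1; all invariant factors of ∂_1 are 1 so no torsion. So H_0 ≅ Z.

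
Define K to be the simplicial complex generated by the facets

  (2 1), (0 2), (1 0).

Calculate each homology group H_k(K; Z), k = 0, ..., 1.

Fix the vertex order 0 < 1 < 2 and write every simplex with vertices in increasing order. Then dim K = 1 and the simplices of K are:

  0-simplices (3): [0], [1], [2]
  1-simplices (3): [0,1], [0,2], [1,2]

so the chain groups are C_0 ≅ Z^3, C_1 ≅ Z^3.

∂_1: C_1 → C_0 sends each edge [p,q] (with p < q) to q − p. For instance
  ∂[1,2] = [2] − [1].
The resulting 3×3 matrix has rank 2, and its Smith normal form has invariant factors (1,1).

From H_k ≅ ker(∂_k) / im(∂_{k+1}) we obtain:

  H_0: rank C_0 − rank ∂_1 = 3 − 2 = 1, and the invariant factors of ∂_1 are all 1, so H_0 ≅ Z.
  H_1: rank ker ∂_1 − rank ∂_2 = (3 − 2) − 0 = 1, and there is no ∂_2, so H_1 ≅ Z.

As a check, the Euler characteristic is 3 − 3 = 0, which agrees with 1 − 1 = 0.

H_0 ≅ Z,  H_1 ≅ Z.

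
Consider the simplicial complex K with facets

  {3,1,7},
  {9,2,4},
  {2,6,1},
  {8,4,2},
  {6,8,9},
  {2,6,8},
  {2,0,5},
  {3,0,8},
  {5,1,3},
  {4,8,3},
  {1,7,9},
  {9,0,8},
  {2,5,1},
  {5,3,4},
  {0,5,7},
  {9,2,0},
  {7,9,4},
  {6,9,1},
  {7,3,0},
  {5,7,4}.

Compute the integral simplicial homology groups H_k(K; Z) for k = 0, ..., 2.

H_0 ≅ Z,  H_1 ≅ Z ⊕ Z/2Z,  H_2 = 0.

K has 10 vertices, 30 edges, 20 triangles.
rank ∂_0 = 0, rank ∂_1 = 9 ⇒ b_0 = 10 − 0 − 9 = 1; all invariant factors of ∂_1 are 1 so no torsion. So H_0 ≅ Z.
rank ∂_1 = 9, rank ∂_2 = 20 ⇒ b_1 = 30 − 9 − 20 = 1; ∂_2 has invariant factor(s) [2] giving torsion. So H_1 ≅ Z ⊕ Z/2Z.
rank ∂_2 = 20, rank ∂_3 = 0 ⇒ b_2 = 20 − 20 − 0 = 0. So H_2 ≅ 0.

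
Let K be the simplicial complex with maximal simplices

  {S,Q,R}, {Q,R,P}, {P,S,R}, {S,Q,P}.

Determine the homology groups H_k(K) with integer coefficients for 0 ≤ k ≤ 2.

We work with the vertex ordering P < Q < R < S. The simplices of K, each written with vertices in increasing order, are:

  0-simplices (4): P, Q, R, S
  1-simplices (6): PQ, PR, PS, QR, QS, RS
  2-simplices (4): PQR, PQS, PRS, QRS

so the chain groups are C_0 ≅ Z^4, C_1 ≅ Z^6, C_2 ≅ Z^4.

The boundary map ∂_1: C_1 → C_0 maps an edge to its endpoints' difference, ∂[p,q] = q − p.
The resulting 4×6 matrix has rank 3, and its Smith normal form has invariant factors (1,1,1).

∂_2: C_2 → C_1 maps a triangle to the signed sum of its edges. For instance
  ∂PRS = RS − PS + PR,
  ∂PQR = QR − PR + PQ.
This gives a 6×4 integer matrix of rank 3; reducing to Smith normal form yields diagonal entries (1,1,1).

Computing H_k = (kernel of ∂_k) / (image of ∂_{k+1}):

  H_0: rank C_0 − rank ∂_1 = 4 − 3 = 1, and the invariant factors of ∂_1 are all 1, so H_0 = Z.
  H_1: rank ker ∂_1 − rank ∂_2 = (6 − 3) − 3 = 0, and the invariant factors of ∂_2 are all 1, so H_1 = 0.
  H_2: rank ker ∂_2 − rank ∂_3 = (4 − 3) − 0 = 1, and there is no ∂_3, so H_2 = Z.

As a check, the Euler characteristic is 4 − 6 + 4 = 2, which agrees with 1 − 0 + 1 = 2.

H_0 = Z,  H_1 = 0,  H_2 = Z.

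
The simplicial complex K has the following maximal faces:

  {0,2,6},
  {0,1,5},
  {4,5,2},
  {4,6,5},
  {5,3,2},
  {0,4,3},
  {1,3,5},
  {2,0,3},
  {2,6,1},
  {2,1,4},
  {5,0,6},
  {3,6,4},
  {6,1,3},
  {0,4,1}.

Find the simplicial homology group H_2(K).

H_2 ≅ Z.

We work with the vertex ordering 0 < 1 < 2 < 3 < 4 < 5 < 6. The simplices of K, each written with vertices in increasing order, are:

  0-simplices (7): [0], [1], [2], [3], [4], [5], [6]
  1-simplices (21): [0,1], [0,2], [0,3], [0,4], [0,5], [0,6], [1,2], [1,3], [1,4], [1,5], [1,6], [2,3], [2,4], [2,5], [2,6], [3,4], [3,5], [3,6], [4,5], [4,6], [5,6]
  2-simplices (14): [0,1,4], [0,1,5], [0,2,3], [0,2,6], [0,3,4], [0,5,6], [1,2,4], [1,2,6], [1,3,5], [1,3,6], [2,3,5], [2,4,5], [3,4,6], [4,5,6]

giving chain groups C_0 ≅ Z^7, C_1 ≅ Z^21, C_2 ≅ Z^14.

Boundary ∂_1: C_1 → C_0 maps an edge to its endpoints' difference, ∂[p,q] = q − p. For instance
  ∂[0,1] = [1] − [0].
This gives a 7×21 integer matrix of rank 6; reducing to Smith normal form yields diagonal entries (1,1,1,1,1,1).

Boundary ∂_2: C_2 → C_1 acts by ∂[p,q,r] = [q,r] − [p,r] + [p,q]. For instance
  ∂[2,4,5] = [4,5] − [2,5] + [2,4],
  ∂[0,2,3] = [2,3] − [0,3] + [0,2].
This gives a 21×14 integer matrix of rank 13; reducing to Smith normal form yields diagonal entries (1,1,1,1,1,1,1,1,1,1,1,1,1).

Computing H_k = (kernel of ∂_k) / (image of ∂_{k+1}):

  H_2: rank ker ∂_2 − rank ∂_3 = (14 − 13) − 0 = 1, and there is no ∂_3, so H_2 ≅ Z.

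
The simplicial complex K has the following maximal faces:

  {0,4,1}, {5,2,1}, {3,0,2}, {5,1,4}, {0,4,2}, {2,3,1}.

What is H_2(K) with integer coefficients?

H_2 ≅ 0.

Take the total order 0 < 1 < 2 < 3 < 4 < 5 on the vertex set. Then K (dimension 2) consists of the simplices:

  0-simplices (6): [0], [1], [2], [3], [4], [5]
  1-simplices (12): [0,1], [0,2], [0,3], [0,4], [1,2], [1,3], [1,4], [1,5], [2,3], [2,4], [2,5], [4,5]
  2-simplices (6): [0,1,4], [0,2,3], [0,2,4], [1,2,3], [1,2,5], [1,4,5]

so the chain groups are C_0 ≅ Z^6, C_1 ≅ Z^12, C_2 ≅ Z^6.

∂_1: C_1 → C_0 is given by ∂[p,q] = [q] − [p]. For instance
  ∂[0,2] = [2] − [0].
The 6×12 boundary matrix has rank 5 and Smith normal form diag(1,1,1,1,1).

Boundary ∂_2: C_2 → C_1 sends each 2-simplex [p,q,r] to [q,r] − [p,r] + [p,q]. For instance
  ∂[1,2,3] = [2,3] − [1,3] + [1,2],
  ∂[0,1,4] = [1,4] − [0,4] + [0,1].
This gives a 12×6 integer matrix of rank 6; reducing to Smith normal form yields diagonal entries (1,1,1,1,1,1).

Reading off H_k = ker ∂_k / im ∂_{k+1}:

  H_2: rank ker ∂_2 − rank ∂_3 = (6 − 6) − 0 = 0, and there is no ∂_3, so H_2 ≅ 0.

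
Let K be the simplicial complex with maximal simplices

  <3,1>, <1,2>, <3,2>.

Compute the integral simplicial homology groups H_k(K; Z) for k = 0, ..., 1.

H_0 ≅ Z,  H_1 ≅ Z.

K has 3 vertices, 3 edges.
rank ∂_0 = 0, rank ∂_1 = 2 ⇒ b_0 = 3 − 0 − 2 = 1; all invariant factors of ∂_1 are 1 so no torsion. So H_0 = Z.
rank ∂_1 = 2, rank ∂_2 = 0 ⇒ b_1 = 3 − 2 − 0 = 1. So H_1 = Z.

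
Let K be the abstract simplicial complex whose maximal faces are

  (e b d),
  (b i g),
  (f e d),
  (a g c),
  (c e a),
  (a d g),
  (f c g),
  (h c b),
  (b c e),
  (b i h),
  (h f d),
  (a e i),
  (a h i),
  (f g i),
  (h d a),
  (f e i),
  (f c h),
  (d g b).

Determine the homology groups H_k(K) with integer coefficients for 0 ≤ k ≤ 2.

K has 9 vertices, 27 edges, 18 triangles.
rank ∂_0 = 0, rank ∂_1 = 8 ⇒ b_0 = 9 − 0 − 8 = 1; all invariant factors of ∂_1 are 1 so no torsion. So H_0 ≅ Z.
rank ∂_1 = 8, rank ∂_2 = 17 ⇒ b_1 = 27 − 8 − 17 = 2; all invariant factors of ∂_2 are 1 so no torsion. So H_1 ≅ Z^2.
rank ∂_2 = 17, rank ∂_3 = 0 ⇒ b_2 = 18 − 17 − 0 = 1. So H_2 ≅ Z.

H_0 ≅ Z,  H_1 ≅ Z^2,  H_2 ≅ Z.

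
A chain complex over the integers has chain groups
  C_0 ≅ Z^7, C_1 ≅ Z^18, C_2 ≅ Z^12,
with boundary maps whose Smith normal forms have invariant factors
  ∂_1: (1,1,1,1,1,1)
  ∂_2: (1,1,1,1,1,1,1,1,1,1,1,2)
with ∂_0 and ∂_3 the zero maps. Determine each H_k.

H_0 = Z,  H_1 = Z/2Z,  H_2 = 0.

H_0: b_0 = 7 − 0 − 6 = 1; torsion from ∂_1 factors > 1: none. So H_0 = Z.
H_1: b_1 = 18 − 6 − 12 = 0; torsion from ∂_2 factors > 1: [2]. So H_1 = Z/2Z.
H_2: b_2 = 12 − 12 − 0 = 0; torsion from ∂_3 factors > 1: none. So H_2 = 0.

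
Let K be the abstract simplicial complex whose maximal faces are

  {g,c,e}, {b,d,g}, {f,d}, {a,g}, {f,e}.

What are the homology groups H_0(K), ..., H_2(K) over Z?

Order the vertices as a < b < c < d < e < f < g. Listing each simplex with vertices in this order, K has dimension 2 with simplices:

  0-simplices (7): a, b, c, d, e, f, g
  1-simplices (9): ag, bd, bg, ce, cg, df, dg, ef, eg
  2-simplices (2): bdg, ceg

giving chain groups C_0 ≅ Z^7, C_1 ≅ Z^9, C_2 ≅ Z^2.

Boundary ∂_1: C_1 → C_0 is given by ∂[p,q] = [q] − [p].
This gives a 7×9 integer matrix of rank 6; reducing to Smith normal form yields diagonal entries (1,1,1,1,1,1).

∂_2: C_2 → C_1 acts by ∂[p,q,r] = [q,r] − [p,r] + [p,q]. For instance
  ∂bdg = dg − bg + bd,
  ∂ceg = eg − cg + ce.
The 9×2 boundary matrix has rank 2 and Smith normal form diag(1,1).

From H_k ≅ ker(∂_k) / im(∂_{k+1}) we obtain:

  H_0: rank C_0 − rank ∂_1 = 7 − 6 = 1, and the invariant factors of ∂_1 are all 1, so H_0 = Z.
  H_1: rank ker ∂_1 − rank ∂_2 = (9 − 6) − 2 = 1, and the invariant factors of ∂_2 are all 1, so H_1 = Z.
  H_2: rank ker ∂_2 − rank ∂_3 = (2 − 2) − 0 = 0, and there is no ∂_3, so H_2 = 0.

H_0 = Z,  H_1 = Z,  H_2 = 0.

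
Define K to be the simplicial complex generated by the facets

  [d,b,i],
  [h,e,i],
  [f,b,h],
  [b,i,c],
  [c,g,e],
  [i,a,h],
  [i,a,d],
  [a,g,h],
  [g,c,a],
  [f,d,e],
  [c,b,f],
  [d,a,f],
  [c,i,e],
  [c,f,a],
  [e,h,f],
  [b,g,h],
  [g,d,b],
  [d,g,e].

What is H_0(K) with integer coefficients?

We work with the vertex ordering a < b < c < d < e < f < g < h < i. The simplices of K, each written with vertices in increasing order, are:

  0-simplices (9): a, b, c, d, e, f, g, h, i
  1-simplices (27): ac, ad, af, ag, ah, ai, bc, bd, bf, bg, bh, bi, ce, cf, cg, ci, de, df, dg, di, ef, eg, eh, ei, fh, gh, hi
  2-simplices (18): acf, acg, adf, adi, agh, ahi, bcf, bci, bdg, bdi, bfh, bgh, ceg, cei, def, deg, efh, ehi

so the chain groups are C_0 ≅ Z^9, C_1 ≅ Z^27, C_2 ≅ Z^18.

∂_1: C_1 → C_0 sends each edge [p,q] (with p < q) to q − p. For instance
  ∂hi = i − h.
As a 9×27 matrix over Z this has rank 8, with invariant factors (1,1,1,1,1,1,1,1).

The boundary map ∂_2: C_2 → C_1 maps a triangle to the signed sum of its edges. For instance
  ∂adi = di − ai + ad,
  ∂bgh = gh − bh + bg.
The resulting 27×18 matrix has rank 17, and its Smith normal form has invariant factors (1,1,1,1,1,1,1,1,1,1,1,1,1,1,1,1,1).

Now H_k = ker ∂_k / im ∂_{k+1}, so:

  H_0: rank C_0 − rank ∂_1 = 9 − 8 = 1, and the invariant factors of ∂_1 are all 1, so H_0 ≅ Z.

H_0 = Z.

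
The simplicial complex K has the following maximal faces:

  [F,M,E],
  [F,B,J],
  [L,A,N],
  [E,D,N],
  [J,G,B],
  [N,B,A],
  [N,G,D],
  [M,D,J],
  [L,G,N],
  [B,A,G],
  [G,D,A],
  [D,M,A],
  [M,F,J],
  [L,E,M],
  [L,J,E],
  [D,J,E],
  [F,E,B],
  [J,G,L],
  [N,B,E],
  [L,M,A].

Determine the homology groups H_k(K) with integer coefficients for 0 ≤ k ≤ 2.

H_0 ≅ Z,  H_1 ≅ Z ⊕ Z/2Z,  H_2 = 0.

K has 10 vertices, 30 edges, 20 triangles.
rank ∂_0 = 0, rank ∂_1 = 9 ⇒ b_0 = 10 − 0 − 9 = 1; all invariant factors of ∂_1 are 1 so no torsion. So H_0 ≅ Z.
rank ∂_1 = 9, rank ∂_2 = 20 ⇒ b_1 = 30 − 9 − 20 = 1; ∂_2 has invariant factor(s) [2] giving torsion. So H_1 ≅ Z ⊕ Z/2Z.
rank ∂_2 = 20, rank ∂_3 = 0 ⇒ b_2 = 20 − 20 − 0 = 0. So H_2 ≅ 0.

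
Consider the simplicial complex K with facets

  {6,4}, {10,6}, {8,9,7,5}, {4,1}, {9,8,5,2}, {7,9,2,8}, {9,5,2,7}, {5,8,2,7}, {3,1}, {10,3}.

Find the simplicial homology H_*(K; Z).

We work with the vertex ordering 1 < 2 < 3 < 4 < 5 < 6 < 7 < 8 < 9 < 10. The simplices of K, each written with vertices in increasing order, are:

  0-simplices (10): [1], [2], [3], [4], [5], [6], [7], [8], [9], [10]
  1-simplices (15): [1,3], [1,4], [2,5], [2,7], [2,8], [2,9], [3,10], [4,6], [5,7], [5,8], [5,9], [6,10], [7,8], [7,9], [8,9]
  2-simplices (10): [2,5,7], [2,5,8], [2,5,9], [2,7,8], [2,7,9], [2,8,9], [5,7,8], [5,7,9], [5,8,9], [7,8,9]
  3-simplices (5): [2,5,7,8], [2,5,7,9], [2,5,8,9], [2,7,8,9], [5,7,8,9]

so the chain groups are C_0 ≅ Z^10, C_1 ≅ Z^15, C_2 ≅ Z^10, C_3 ≅ Z^5.

∂_1: C_1 → C_0 maps an edge to its endpoints' difference, ∂[p,q] = q − p. For instance
  ∂[6,10] = [10] − [6].
The 10×15 boundary matrix has rank 8 and Smith normal form diag(1,1,1,1,1,1,1,1).

The boundary map ∂_2: C_2 → C_1 sends each 2-simplex [p,q,r] to [q,r] − [p,r] + [p,q]. For instance
  ∂[2,5,7] = [5,7] − [2,7] + [2,5],
  ∂[2,7,9] = [7,9] − [2,9] + [2,7].
The 15×10 boundary matrix has rank 6 and Smith normal form diag(1,1,1,1,1,1).

Boundary ∂_3: C_3 → C_2 sends each 3-simplex σ to the alternating sum Σ_i (−1)^i (σ with its i-th vertex removed). For instance
  ∂[2,5,8,9] = [5,8,9] − [2,8,9] + [2,5,9] − [2,5,8],
  ∂[2,5,7,9] = [5,7,9] − [2,7,9] + [2,5,9] − [2,5,7].
The resulting 10×5 matrix has rank 4, and its Smith normal form has invariant factors (1,1,1,1).

Computing H_k = (kernel of ∂_k) / (image of ∂_{k+1}):

  H_0: rank C_0 − rank ∂_1 = 10 − 8 = 2, and the invariant factors of ∂_1 are all 1, so H_0 ≅ Z^2.
  H_1: rank ker ∂_1 − rank ∂_2 = (15 − 8) − 6 = 1, and the invariant factors of ∂_2 are all 1, so H_1 ≅ Z.
  H_2: rank ker ∂_2 − rank ∂_3 = (10 − 6) − 4 = 0, and the invariant factors of ∂_3 are all 1, so H_2 ≅ 0.
  H_3: rank ker ∂_3 − rank ∂_4 = (5 − 4) − 0 = 1, and there is no ∂_4, so H_3 ≅ Z.

As a check, the Euler characteristic is 10 − 15 + 10 − 5 = 0, which agrees with 2 − 1 + 0 − 1 = 0.

H_0 = Z^2,  H_1 = Z,  H_2 = 0,  H_3 = Z.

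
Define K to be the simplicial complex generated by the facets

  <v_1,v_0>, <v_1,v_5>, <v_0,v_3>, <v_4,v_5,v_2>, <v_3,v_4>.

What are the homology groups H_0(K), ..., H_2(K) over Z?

Fix the vertex order v_0 < v_1 < v_2 < v_3 < v_4 < v_5 and write every simplex with vertices in increasing order. Then dim K = 2 and the simplices of K are:

  0-simplices (6): [v_0], [v_1], [v_2], [v_3], [v_4], [v_5]
  1-simplices (7): [v_0,v_1], [v_0,v_3], [v_1,v_5], [v_2,v_4], [v_2,v_5], [v_3,v_4], [v_4,v_5]
  2-simplices (1): [v_2,v_4,v_5]

so the chain groups are C_0 ≅ Z^6, C_1 ≅ Z^7, C_2 ≅ Z^1.

Boundary ∂_1: C_1 → C_0 maps an edge to its endpoints' difference, ∂[p,q] = q − p. For instance
  ∂[v_0,v_1] = [v_1] − [v_0].
The 6×7 boundary matrix has rank 5 and Smith normal form diag(1,1,1,1,1).

∂_2: C_2 → C_1 maps a triangle to the signed sum of its edges. For instance
  ∂[v_2,v_4,v_5] = [v_4,v_5] − [v_2,v_5] + [v_2,v_4].
As a 7×1 matrix over Z this has rank 1, with invariant factors (1).

Computing H_k = (kernel of ∂_k) / (image of ∂_{k+1}):

  H_0: rank C_0 − rank ∂_1 = 6 − 5 = 1, and the invariant factors of ∂_1 are all 1, so H_0 ≅ Z.
  H_1: rank ker ∂_1 − rank ∂_2 = (7 − 5) − 1 = 1, and the invariant factors of ∂_2 are all 1, so H_1 ≅ Z.
  H_2: rank ker ∂_2 − rank ∂_3 = (1 − 1) − 0 = 0, and there is no ∂_3, so H_2 ≅ 0.

H_0 ≅ Z,  H_1 ≅ Z,  H_2 = 0.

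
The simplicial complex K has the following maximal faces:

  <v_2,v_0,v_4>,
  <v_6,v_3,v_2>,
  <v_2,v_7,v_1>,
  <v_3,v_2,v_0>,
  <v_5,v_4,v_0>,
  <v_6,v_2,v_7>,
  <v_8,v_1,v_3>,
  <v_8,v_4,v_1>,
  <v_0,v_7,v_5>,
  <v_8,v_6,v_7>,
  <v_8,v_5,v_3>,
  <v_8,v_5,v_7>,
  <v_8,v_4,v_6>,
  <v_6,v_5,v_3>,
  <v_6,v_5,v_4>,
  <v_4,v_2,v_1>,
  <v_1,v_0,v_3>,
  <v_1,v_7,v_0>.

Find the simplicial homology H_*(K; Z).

Fix the vertex order v_0 < v_1 < v_2 < v_3 < v_4 < v_5 < v_6 < v_7 < v_8 and write every simplex with vertices in increasing order. Then dim K = 2 and the simplices of K are:

  0-simplices (9): [v_0], [v_1], [v_2], [v_3], [v_4], [v_5], [v_6], [v_7], [v_8]
  1-simplices (27): (27 of them)
  2-simplices (18): (18 of them)

Hence C_0 ≅ Z^9, C_1 ≅ Z^27, C_2 ≅ Z^18.

∂_1: C_1 → C_0 sends each edge [p,q] (with p < q) to q − p. For instance
  ∂[v_1,v_3] = [v_3] − [v_1].
The 9×27 boundary matrix has rank 8 and Smith normal form diag(1,1,1,1,1,1,1,1).

Boundary ∂_2: C_2 → C_1 acts by ∂[p,q,r] = [q,r] − [p,r] + [p,q]. For instance
  ∂[v_0,v_1,v_7] = [v_1,v_7] − [v_0,v_7] + [v_0,v_1],
  ∂[v_0,v_4,v_5] = [v_4,v_5] − [v_0,v_5] + [v_0,v_4].
The 27×18 boundary matrix has rank 18 and Smith normal form diag(1,1,1,1,1,1,1,1,1,1,1,1,1,1,1,1,1,2).

From H_k ≅ ker(∂_k) / im(∂_{k+1}) we obtain:

  H_0: rank C_0 − rank ∂_1 = 9 − 8 = 1, and the invariant factors of ∂_1 are all 1, so H_0 ≅ Z.
  H_1: rank ker ∂_1 − rank ∂_2 = (27 − 8) − 18 = 1, and ∂_2 has invariant factor 2 > 1, so H_1 ≅ Z × Z/2.
  H_2: rank ker ∂_2 − rank ∂_3 = (18 − 18) − 0 = 0, and there is no ∂_3, so H_2 ≅ 0.

(K is a triangulation of the Klein bottle.)

H_0 = Z,  H_1 = Z × Z/2,  H_2 = 0.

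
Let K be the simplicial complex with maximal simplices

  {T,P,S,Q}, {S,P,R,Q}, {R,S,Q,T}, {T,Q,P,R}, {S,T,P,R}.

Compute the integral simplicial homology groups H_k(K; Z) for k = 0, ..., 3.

We work with the vertex ordering P < Q < R < S < T. The simplices of K, each written with vertices in increasing order, are:

  0-simplices (5): P, Q, R, S, T
  1-simplices (10): PQ, PR, PS, PT, QR, QS, QT, RS, RT, ST
  2-simplices (10): PQR, PQS, PQT, PRS, PRT, PST, QRS, QRT, QST, RST
  3-simplices (5): PQRS, PQRT, PQST, PRST, QRST

so the chain groups are C_0 ≅ Z^5, C_1 ≅ Z^10, C_2 ≅ Z^10, C_3 ≅ Z^5.

∂_1: C_1 → C_0 maps an edge to its endpoints' difference, ∂[p,q] = q − p. For instance
  ∂QS = S − Q.
As a 5×10 matrix over Z this has rank 4, with invariant factors (1,1,1,1).

The boundary map ∂_2: C_2 → C_1 sends each 2-simplex [p,q,r] to [q,r] − [p,r] + [p,q]. For instance
  ∂PQR = QR − PR + PQ,
  ∂QRS = RS − QS + QR.
As a 10×10 matrix over Z this has rank 6, with invariant factors (1,1,1,1,1,1).

Boundary ∂_3: C_3 → C_2 sends each 3-simplex σ to the alternating sum Σ_i (−1)^i (σ with its i-th vertex removed). For instance
  ∂PQRS = QRS − PRS + PQS − PQR,
  ∂PQST = QST − PST + PQT − PQS.
The resulting 10×5 matrix has rank 4, and its Smith normal form has invariant factors (1,1,1,1).

Now H_k = ker ∂_k / im ∂_{k+1}, so:

  H_0: rank C_0 − rank ∂_1 = 5 − 4 = 1, and the invariant factors of ∂_1 are all 1, so H_0 ≅ Z.
  H_1: rank ker ∂_1 − rank ∂_2 = (10 − 4) − 6 = 0, and the invariant factors of ∂_2 are all 1, so H_1 ≅ 0.
  H_2: rank ker ∂_2 − rank ∂_3 = (10 − 6) − 4 = 0, and the invariant factors of ∂_3 are all 1, so H_2 ≅ 0.
  H_3: rank ker ∂_3 − rank ∂_4 = (5 − 4) − 0 = 1, and there is no ∂_4, so H_3 ≅ Z.

(K is a triangulation of the 3-sphere S^3.)

H_0 ≅ Z,  H_1 = 0,  H_2 = 0,  H_3 ≅ Z.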